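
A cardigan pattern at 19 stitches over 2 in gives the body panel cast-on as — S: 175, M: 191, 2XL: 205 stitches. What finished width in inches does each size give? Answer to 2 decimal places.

S 18.42 inches; M 20.11 inches; 2XL 21.58 inches.

19/2 = 9.5 sts per in.
S: 175 / 9.5 = 18.421 → 18.42 in.
M: 191 / 9.5 = 20.105 → 20.11 in.
2XL: 205 / 9.5 = 21.579 → 21.58 in.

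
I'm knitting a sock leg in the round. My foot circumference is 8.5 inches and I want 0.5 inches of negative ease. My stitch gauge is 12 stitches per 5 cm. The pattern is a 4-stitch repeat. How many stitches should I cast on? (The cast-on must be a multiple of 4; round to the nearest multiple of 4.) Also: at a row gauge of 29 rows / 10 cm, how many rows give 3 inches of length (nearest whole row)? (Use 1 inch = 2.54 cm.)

Cast on 48 stitches; work 22 rows.

Finished = 8.5 − 0.5 = 8 inches.
8 inches × 2.54 = 20.32 cm.
12/5 = 2.4 sts per cm; 20.32 × 2.4 = 48.77 sts.
Nearest multiple of 4 → 48.
3 inches = 7.62 cm; × 2.9 = 22.10 → 22 rows.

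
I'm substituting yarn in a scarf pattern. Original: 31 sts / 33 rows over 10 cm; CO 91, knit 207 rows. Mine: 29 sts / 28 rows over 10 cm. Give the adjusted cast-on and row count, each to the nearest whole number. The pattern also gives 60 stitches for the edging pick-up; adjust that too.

Stitches: 91 × 29/31 = 85.13 → 85.
Rows: 207 × 28/33 = 175.64 → 176.
edging pick-up: 60 × 29/31 = 56.13 → 56.

Cast on 85 stitches; work 176 rows; edging pick-up 56 stitches.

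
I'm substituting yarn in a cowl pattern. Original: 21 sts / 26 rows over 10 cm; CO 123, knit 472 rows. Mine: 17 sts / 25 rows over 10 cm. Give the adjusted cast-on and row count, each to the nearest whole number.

Stitches: 123 × 17/21 = 99.57 → 100.
Rows: 472 × 25/26 = 453.85 → 454.

Cast on 100 stitches; work 454 rows.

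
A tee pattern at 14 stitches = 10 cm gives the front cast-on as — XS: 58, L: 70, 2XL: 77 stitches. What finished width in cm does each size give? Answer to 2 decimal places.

14/10 = 1.4 sts per cm.
XS: 58 / 1.4 = 41.429 → 41.43 cm.
L: 70 / 1.4 = 50.000 → 50.00 cm.
2XL: 77 / 1.4 = 55.000 → 55.00 cm.

XS 41.43 cm; L 50.00 cm; 2XL 55.00 cm.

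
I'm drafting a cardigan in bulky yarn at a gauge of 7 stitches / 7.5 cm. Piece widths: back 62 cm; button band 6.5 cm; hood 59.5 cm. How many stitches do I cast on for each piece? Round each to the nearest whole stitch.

back 58; button band 6; hood 56.

Rate = 7/7.5 = 0.933 sts per cm.
back: 62 × 0.933 = 57.87 → 58.
button band: 6.5 × 0.933 = 6.07 → 6.
hood: 59.5 × 0.933 = 55.53 → 56.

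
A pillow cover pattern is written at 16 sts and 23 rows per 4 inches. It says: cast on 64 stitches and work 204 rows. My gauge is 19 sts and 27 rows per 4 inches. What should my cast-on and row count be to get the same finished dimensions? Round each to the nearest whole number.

Stitches: 64 × 19/16 = 76.00 → 76.
Rows: 204 × 27/23 = 239.48 → 239.

Cast on 76 stitches; work 239 rows.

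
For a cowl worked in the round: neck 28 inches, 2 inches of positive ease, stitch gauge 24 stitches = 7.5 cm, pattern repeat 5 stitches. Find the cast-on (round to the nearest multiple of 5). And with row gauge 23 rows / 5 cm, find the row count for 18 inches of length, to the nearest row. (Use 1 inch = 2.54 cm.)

Cast on 245 stitches; work 210 rows.

Finished = 28 + 2 = 30 inches.
30 inches × 2.54 = 76.20 cm.
24/7.5 = 3.2 sts per cm; 76.20 × 3.2 = 243.84 sts.
Nearest multiple of 5 → 245.
18 inches = 45.72 cm; × 4.6 = 210.31 → 210 rows.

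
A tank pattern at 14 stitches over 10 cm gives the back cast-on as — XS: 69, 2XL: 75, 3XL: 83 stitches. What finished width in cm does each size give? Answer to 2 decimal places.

14/10 = 1.4 sts per cm.
XS: 69 / 1.4 = 49.286 → 49.29 cm.
2XL: 75 / 1.4 = 53.571 → 53.57 cm.
3XL: 83 / 1.4 = 59.286 → 59.29 cm.

XS 49.29 cm; 2XL 53.57 cm; 3XL 59.29 cm.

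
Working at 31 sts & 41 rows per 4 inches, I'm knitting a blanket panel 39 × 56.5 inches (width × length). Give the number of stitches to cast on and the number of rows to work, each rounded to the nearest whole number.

Stitch gauge = 31/4 = 7.75 sts/in; 39 × 7.75 = 302.25 → 302 sts.
Row gauge = 41/4 = 10.25 rows/in; 56.5 × 10.25 = 579.12 → 579 rows.

Cast on 302 stitches and work 579 rows.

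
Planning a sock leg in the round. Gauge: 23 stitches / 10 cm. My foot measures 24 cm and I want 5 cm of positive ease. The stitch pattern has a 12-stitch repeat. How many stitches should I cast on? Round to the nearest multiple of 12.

72 stitches.

Finished = 24 + 5 = 29 cm.
23 / 10 = 2.3 sts/cm.
29 × 2.3 = 66.70 sts.
Nearest multiple of 12: 72.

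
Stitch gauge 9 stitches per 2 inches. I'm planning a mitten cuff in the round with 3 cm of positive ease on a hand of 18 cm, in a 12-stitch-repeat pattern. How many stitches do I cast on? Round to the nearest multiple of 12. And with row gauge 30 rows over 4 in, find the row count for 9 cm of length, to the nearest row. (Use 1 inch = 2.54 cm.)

Cast on 36 stitches; work 27 rows.

Finished = 18 + 3 = 21 cm.
21 cm × 1/2.54 = 8.27 inches.
9/2 = 4.5 sts per in; 8.27 × 4.5 = 37.20 sts.
Nearest multiple of 12 → 36.
9 cm = 3.54 inches; × 7.5 = 26.57 → 27 rows.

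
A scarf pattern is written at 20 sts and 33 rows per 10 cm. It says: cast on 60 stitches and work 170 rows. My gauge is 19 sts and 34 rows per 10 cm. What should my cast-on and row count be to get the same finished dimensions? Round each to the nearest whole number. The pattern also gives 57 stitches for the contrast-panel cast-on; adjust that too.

Cast on 57 stitches; work 175 rows; contrast-panel cast-on 54 stitches.

Stitches: 60 × 19/20 = 57.00 → 57.
Rows: 170 × 34/33 = 175.15 → 175.
contrast-panel cast-on: 57 × 19/20 = 54.15 → 54.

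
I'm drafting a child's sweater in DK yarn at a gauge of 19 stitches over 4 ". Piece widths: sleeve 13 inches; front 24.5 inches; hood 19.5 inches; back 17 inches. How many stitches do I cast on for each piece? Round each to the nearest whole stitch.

Rate = 19/4 = 4.75 sts per in.
sleeve: 13 × 4.75 = 61.75 → 62.
front: 24.5 × 4.75 = 116.38 → 116.
hood: 19.5 × 4.75 = 92.62 → 93.
back: 17 × 4.75 = 80.75 → 81.

sleeve 62; front 116; hood 93; back 81.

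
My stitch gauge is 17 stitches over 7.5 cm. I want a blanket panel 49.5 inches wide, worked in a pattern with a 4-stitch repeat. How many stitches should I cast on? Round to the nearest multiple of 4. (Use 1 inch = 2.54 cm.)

49.5 in = 49.5 × 2.54 = 125.73 cm.
17 / 7.5 = 2.267 sts/cm.
125.73 × 2.267 = 284.99 sts.
→ 284.

284 stitches.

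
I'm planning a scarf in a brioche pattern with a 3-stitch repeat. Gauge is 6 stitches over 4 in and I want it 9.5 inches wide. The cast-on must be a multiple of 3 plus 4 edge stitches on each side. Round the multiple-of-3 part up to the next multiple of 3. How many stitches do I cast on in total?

6 / 4 = 1.5 sts per inch.
9.5 × 1.5 = 14.25 sts.
Less 8 edge sts → 6.25 for the repeat.
Next multiple of 3: 9.
Add back 8 edge sts → 17.

17 stitches.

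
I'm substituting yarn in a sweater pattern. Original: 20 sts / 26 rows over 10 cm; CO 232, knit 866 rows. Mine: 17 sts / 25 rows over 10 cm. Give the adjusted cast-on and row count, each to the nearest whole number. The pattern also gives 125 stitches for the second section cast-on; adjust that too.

Cast on 197 stitches; work 833 rows; second section cast-on 106 stitches.

Stitches: 232 × 17/20 = 197.20 → 197.
Rows: 866 × 25/26 = 832.69 → 833.
second section cast-on: 125 × 17/20 = 106.25 → 106.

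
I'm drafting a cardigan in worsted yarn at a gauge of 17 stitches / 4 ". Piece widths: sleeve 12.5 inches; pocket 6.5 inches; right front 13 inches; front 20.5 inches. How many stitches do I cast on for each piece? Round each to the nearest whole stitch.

Rate = 17/4 = 4.25 sts per in.
sleeve: 12.5 × 4.25 = 53.12 → 53.
pocket: 6.5 × 4.25 = 27.62 → 28.
right front: 13 × 4.25 = 55.25 → 55.
front: 20.5 × 4.25 = 87.12 → 87.

sleeve 53; pocket 28; right front 55; front 87.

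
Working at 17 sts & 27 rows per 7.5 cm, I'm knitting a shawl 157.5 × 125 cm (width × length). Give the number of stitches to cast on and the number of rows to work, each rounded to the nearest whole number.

Cast on 357 stitches and work 450 rows.

Stitch gauge = 17/7.5 = 2.267 sts/cm; 157.5 × 2.267 = 357.00 → 357 sts.
Row gauge = 27/7.5 = 3.6 rows/cm; 125 × 3.6 = 450.00 → 450 rows.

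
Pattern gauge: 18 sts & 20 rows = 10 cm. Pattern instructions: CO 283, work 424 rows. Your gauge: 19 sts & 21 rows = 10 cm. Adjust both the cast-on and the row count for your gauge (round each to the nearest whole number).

Cast on 299 stitches; work 445 rows.

Stitches: 283 × 19/18 = 298.72 → 299.
Rows: 424 × 21/20 = 445.20 → 445.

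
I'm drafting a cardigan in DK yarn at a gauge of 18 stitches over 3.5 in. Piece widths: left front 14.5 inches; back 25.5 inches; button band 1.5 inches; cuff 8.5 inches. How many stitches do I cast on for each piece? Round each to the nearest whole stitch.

left front 75; back 131; button band 8; cuff 44.

Rate = 18/3.5 = 5.143 sts per in.
left front: 14.5 × 5.143 = 74.57 → 75.
back: 25.5 × 5.143 = 131.14 → 131.
button band: 1.5 × 5.143 = 7.71 → 8.
cuff: 8.5 × 5.143 = 43.71 → 44.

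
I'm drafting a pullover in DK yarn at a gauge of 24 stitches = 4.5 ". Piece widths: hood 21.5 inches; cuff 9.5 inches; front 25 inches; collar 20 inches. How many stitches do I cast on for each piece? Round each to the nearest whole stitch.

hood 115; cuff 51; front 133; collar 107.

Rate = 24/4.5 = 5.333 sts per in.
hood: 21.5 × 5.333 = 114.67 → 115.
cuff: 9.5 × 5.333 = 50.67 → 51.
front: 25 × 5.333 = 133.33 → 133.
collar: 20 × 5.333 = 106.67 → 107.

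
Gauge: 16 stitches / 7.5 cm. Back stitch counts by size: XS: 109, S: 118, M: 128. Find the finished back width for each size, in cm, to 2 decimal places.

16/7.5 = 2.133 sts per cm.
XS: 109 / 2.133 = 51.094 → 51.09 cm.
S: 118 / 2.133 = 55.312 → 55.31 cm.
M: 128 / 2.133 = 60.000 → 60.00 cm.

XS 51.09 cm; S 55.31 cm; M 60.00 cm.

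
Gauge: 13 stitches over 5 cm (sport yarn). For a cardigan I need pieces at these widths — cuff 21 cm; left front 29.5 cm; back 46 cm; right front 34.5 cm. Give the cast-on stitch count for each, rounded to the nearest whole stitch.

Rate = 13/5 = 2.6 sts per cm.
cuff: 21 × 2.6 = 54.60 → 55.
left front: 29.5 × 2.6 = 76.70 → 77.
back: 46 × 2.6 = 119.60 → 120.
right front: 34.5 × 2.6 = 89.70 → 90.

cuff 55; left front 77; back 120; right front 90.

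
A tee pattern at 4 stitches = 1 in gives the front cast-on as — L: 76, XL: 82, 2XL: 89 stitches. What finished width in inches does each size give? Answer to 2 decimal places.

4/1 = 4 sts per in.
L: 76 / 4 = 19.000 → 19.00 in.
XL: 82 / 4 = 20.500 → 20.50 in.
2XL: 89 / 4 = 22.250 → 22.25 in.

L 19.00 inches; XL 20.50 inches; 2XL 22.25 inches.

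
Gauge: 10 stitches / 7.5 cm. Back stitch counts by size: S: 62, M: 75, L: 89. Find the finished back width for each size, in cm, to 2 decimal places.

S 46.50 cm; M 56.25 cm; L 66.75 cm.

10/7.5 = 1.333 sts per cm.
S: 62 / 1.333 = 46.500 → 46.50 cm.
M: 75 / 1.333 = 56.250 → 56.25 cm.
L: 89 / 1.333 = 66.750 → 66.75 cm.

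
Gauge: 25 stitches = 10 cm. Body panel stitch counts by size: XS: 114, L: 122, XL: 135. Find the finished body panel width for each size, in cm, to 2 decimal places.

25/10 = 2.5 sts per cm.
XS: 114 / 2.5 = 45.600 → 45.60 cm.
L: 122 / 2.5 = 48.800 → 48.80 cm.
XL: 135 / 2.5 = 54.000 → 54.00 cm.

XS 45.60 cm; L 48.80 cm; XL 54.00 cm.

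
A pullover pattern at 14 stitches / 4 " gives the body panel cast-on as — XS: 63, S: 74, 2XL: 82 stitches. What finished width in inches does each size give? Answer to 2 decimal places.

XS 18.00 inches; S 21.14 inches; 2XL 23.43 inches.

14/4 = 3.5 sts per in.
XS: 63 / 3.5 = 18.000 → 18.00 in.
S: 74 / 3.5 = 21.143 → 21.14 in.
2XL: 82 / 3.5 = 23.429 → 23.43 in.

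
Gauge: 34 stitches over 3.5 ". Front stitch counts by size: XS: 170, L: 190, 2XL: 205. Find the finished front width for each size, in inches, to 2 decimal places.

34/3.5 = 9.714 sts per in.
XS: 170 / 9.714 = 17.500 → 17.50 in.
L: 190 / 9.714 = 19.559 → 19.56 in.
2XL: 205 / 9.714 = 21.103 → 21.10 in.

XS 17.50 inches; L 19.56 inches; 2XL 21.10 inches.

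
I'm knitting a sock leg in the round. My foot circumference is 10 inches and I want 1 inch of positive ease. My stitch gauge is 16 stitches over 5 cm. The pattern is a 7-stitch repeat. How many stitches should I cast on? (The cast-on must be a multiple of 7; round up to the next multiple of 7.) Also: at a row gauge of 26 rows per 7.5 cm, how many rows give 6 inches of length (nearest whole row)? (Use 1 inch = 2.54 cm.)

Finished = 10 + 1 = 11 inches.
11 inches × 2.54 = 27.94 cm.
16/5 = 3.2 sts per cm; 27.94 × 3.2 = 89.41 sts.
Next multiple of 7 → 91.
6 inches = 15.24 cm; × 3.467 = 52.83 → 53 rows.

Cast on 91 stitches; work 53 rows.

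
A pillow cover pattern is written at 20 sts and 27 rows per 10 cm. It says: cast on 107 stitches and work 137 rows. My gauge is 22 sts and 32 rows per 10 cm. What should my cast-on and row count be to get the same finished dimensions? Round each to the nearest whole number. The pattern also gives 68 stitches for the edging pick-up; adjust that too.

Stitches: 107 × 22/20 = 117.70 → 118.
Rows: 137 × 32/27 = 162.37 → 162.
edging pick-up: 68 × 22/20 = 74.80 → 75.

Cast on 118 stitches; work 162 rows; edging pick-up 75 stitches.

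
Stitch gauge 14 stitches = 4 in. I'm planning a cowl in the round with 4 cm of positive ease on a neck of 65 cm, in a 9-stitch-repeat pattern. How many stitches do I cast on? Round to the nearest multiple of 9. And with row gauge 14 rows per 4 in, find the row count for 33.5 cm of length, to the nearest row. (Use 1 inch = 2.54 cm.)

Cast on 99 stitches; work 46 rows.

Finished = 65 + 4 = 69 cm.
69 cm × 1/2.54 = 27.17 inches.
14/4 = 3.5 sts per in; 27.17 × 3.5 = 95.08 sts.
Nearest multiple of 9 → 99.
33.5 cm = 13.19 inches; × 3.5 = 46.16 → 46 rows.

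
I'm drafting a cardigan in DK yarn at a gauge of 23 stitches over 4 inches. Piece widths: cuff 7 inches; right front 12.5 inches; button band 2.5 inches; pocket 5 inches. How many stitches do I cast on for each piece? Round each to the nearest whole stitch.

cuff 40; right front 72; button band 14; pocket 29.

Rate = 23/4 = 5.75 sts per in.
cuff: 7 × 5.75 = 40.25 → 40.
right front: 12.5 × 5.75 = 71.88 → 72.
button band: 2.5 × 5.75 = 14.38 → 14.
pocket: 5 × 5.75 = 28.75 → 29.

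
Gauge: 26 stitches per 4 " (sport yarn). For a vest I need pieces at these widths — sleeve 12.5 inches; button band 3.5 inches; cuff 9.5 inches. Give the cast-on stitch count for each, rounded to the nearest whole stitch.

sleeve 81; button band 23; cuff 62.

Rate = 26/4 = 6.5 sts per in.
sleeve: 12.5 × 6.5 = 81.25 → 81.
button band: 3.5 × 6.5 = 22.75 → 23.
cuff: 9.5 × 6.5 = 61.75 → 62.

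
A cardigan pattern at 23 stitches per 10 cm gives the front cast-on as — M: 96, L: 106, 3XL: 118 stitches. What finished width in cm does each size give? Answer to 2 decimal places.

23/10 = 2.3 sts per cm.
M: 96 / 2.3 = 41.739 → 41.74 cm.
L: 106 / 2.3 = 46.087 → 46.09 cm.
3XL: 118 / 2.3 = 51.304 → 51.30 cm.

M 41.74 cm; L 46.09 cm; 3XL 51.30 cm.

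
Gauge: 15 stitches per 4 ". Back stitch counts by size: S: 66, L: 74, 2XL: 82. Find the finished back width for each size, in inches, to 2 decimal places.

15/4 = 3.75 sts per in.
S: 66 / 3.75 = 17.600 → 17.60 in.
L: 74 / 3.75 = 19.733 → 19.73 in.
2XL: 82 / 3.75 = 21.867 → 21.87 in.

S 17.60 inches; L 19.73 inches; 2XL 21.87 inches.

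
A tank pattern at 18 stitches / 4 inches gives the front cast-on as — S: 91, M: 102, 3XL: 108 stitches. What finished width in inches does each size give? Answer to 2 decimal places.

18/4 = 4.5 sts per in.
S: 91 / 4.5 = 20.222 → 20.22 in.
M: 102 / 4.5 = 22.667 → 22.67 in.
3XL: 108 / 4.5 = 24.000 → 24.00 in.

S 20.22 inches; M 22.67 inches; 3XL 24.00 inches.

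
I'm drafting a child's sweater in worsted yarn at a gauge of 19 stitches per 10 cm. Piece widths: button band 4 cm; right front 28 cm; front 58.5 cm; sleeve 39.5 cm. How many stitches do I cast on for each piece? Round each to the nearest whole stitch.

button band 8; right front 53; front 111; sleeve 75.

Rate = 19/10 = 1.9 sts per cm.
button band: 4 × 1.9 = 7.60 → 8.
right front: 28 × 1.9 = 53.20 → 53.
front: 58.5 × 1.9 = 111.15 → 111.
sleeve: 39.5 × 1.9 = 75.05 → 75.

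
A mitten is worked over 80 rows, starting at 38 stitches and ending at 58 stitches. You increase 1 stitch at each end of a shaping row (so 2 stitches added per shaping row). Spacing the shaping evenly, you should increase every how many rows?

Stitches to add: |58 − 38| = 20.
Shaping rows needed: 20 / 2 = 10.
80 rows / 10 = every 8 rows.

Increase every 8th row.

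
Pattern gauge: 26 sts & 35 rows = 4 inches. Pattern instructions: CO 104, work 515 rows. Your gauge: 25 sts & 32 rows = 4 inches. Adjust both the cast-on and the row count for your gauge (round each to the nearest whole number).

Cast on 100 stitches; work 471 rows.

Stitches: 104 × 25/26 = 100.00 → 100.
Rows: 515 × 32/35 = 470.86 → 471.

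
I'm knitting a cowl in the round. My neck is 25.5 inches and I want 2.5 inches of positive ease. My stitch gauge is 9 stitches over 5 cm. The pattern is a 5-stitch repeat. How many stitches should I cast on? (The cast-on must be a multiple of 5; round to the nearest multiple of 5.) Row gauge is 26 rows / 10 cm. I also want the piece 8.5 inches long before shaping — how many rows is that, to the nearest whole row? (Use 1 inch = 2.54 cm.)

Finished = 25.5 + 2.5 = 28 inches.
28 inches × 2.54 = 71.12 cm.
9/5 = 1.8 sts per cm; 71.12 × 1.8 = 128.02 sts.
Nearest multiple of 5 → 130.
8.5 inches = 21.59 cm; × 2.6 = 56.13 → 56 rows.

Cast on 130 stitches; work 56 rows.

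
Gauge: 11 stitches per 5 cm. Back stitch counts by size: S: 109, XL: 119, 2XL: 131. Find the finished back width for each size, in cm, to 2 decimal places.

S 49.55 cm; XL 54.09 cm; 2XL 59.55 cm.

11/5 = 2.2 sts per cm.
S: 109 / 2.2 = 49.545 → 49.55 cm.
XL: 119 / 2.2 = 54.091 → 54.09 cm.
2XL: 131 / 2.2 = 59.545 → 59.55 cm.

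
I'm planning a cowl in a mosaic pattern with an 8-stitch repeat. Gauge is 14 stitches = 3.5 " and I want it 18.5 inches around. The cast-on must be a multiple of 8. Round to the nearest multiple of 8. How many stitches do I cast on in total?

14 / 3.5 = 4 sts per inch.
18.5 × 4 = 74.00 sts.
Nearest multiple of 8: 72.

72 stitches.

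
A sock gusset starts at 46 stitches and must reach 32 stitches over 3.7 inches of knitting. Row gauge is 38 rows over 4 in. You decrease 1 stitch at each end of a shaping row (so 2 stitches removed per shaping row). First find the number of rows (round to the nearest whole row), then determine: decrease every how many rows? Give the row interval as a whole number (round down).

Decrease every 5th row.

Rows = 3.7 × 9.5 = 35.1 → 35 rows.
Stitches to remove: 14 → 7 shaping rows (at 2 st each).
35 / 7 = 5.00 → every 5 rows.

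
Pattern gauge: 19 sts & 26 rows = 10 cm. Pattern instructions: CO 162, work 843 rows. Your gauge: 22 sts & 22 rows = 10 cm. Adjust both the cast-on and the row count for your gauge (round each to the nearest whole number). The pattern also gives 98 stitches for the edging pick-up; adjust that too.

Stitches: 162 × 22/19 = 187.58 → 188.
Rows: 843 × 22/26 = 713.31 → 713.
edging pick-up: 98 × 22/19 = 113.47 → 113.

Cast on 188 stitches; work 713 rows; edging pick-up 113 stitches.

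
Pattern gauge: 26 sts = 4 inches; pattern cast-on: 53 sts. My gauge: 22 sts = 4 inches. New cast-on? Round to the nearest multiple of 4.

44 stitches.

Scale factor = 22 / 26 = 0.846.
53 × 22 / 26 = 44.85 sts.
→ 44 sts.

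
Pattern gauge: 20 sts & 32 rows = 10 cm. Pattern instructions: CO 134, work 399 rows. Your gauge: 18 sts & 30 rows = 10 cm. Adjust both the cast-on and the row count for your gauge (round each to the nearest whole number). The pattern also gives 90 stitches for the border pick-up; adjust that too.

Cast on 121 stitches; work 374 rows; border pick-up 81 stitches.

Stitches: 134 × 18/20 = 120.60 → 121.
Rows: 399 × 30/32 = 374.06 → 374.
border pick-up: 90 × 18/20 = 81.00 → 81.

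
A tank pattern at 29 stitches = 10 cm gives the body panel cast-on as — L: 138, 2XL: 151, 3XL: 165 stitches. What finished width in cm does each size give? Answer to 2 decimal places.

L 47.59 cm; 2XL 52.07 cm; 3XL 56.90 cm.

29/10 = 2.9 sts per cm.
L: 138 / 2.9 = 47.586 → 47.59 cm.
2XL: 151 / 2.9 = 52.069 → 52.07 cm.
3XL: 165 / 2.9 = 56.897 → 56.90 cm.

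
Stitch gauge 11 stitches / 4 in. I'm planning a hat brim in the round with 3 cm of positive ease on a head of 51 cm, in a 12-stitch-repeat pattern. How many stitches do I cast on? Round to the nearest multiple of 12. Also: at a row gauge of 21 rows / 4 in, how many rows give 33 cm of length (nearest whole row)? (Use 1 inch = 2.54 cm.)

Cast on 60 stitches; work 68 rows.

Finished = 51 + 3 = 54 cm.
54 cm × 1/2.54 = 21.26 inches.
11/4 = 2.75 sts per in; 21.26 × 2.75 = 58.46 sts.
Nearest multiple of 12 → 60.
33 cm = 12.99 inches; × 5.25 = 68.21 → 68 rows.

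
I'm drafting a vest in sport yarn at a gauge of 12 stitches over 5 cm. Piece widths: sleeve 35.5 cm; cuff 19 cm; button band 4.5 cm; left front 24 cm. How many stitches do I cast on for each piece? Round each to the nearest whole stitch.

Rate = 12/5 = 2.4 sts per cm.
sleeve: 35.5 × 2.4 = 85.20 → 85.
cuff: 19 × 2.4 = 45.60 → 46.
button band: 4.5 × 2.4 = 10.80 → 11.
left front: 24 × 2.4 = 57.60 → 58.

sleeve 85; cuff 46; button band 11; left front 58.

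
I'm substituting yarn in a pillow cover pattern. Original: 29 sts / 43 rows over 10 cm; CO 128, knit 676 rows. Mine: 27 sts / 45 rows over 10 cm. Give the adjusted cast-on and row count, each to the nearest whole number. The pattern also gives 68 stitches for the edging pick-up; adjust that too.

Stitches: 128 × 27/29 = 119.17 → 119.
Rows: 676 × 45/43 = 707.44 → 707.
edging pick-up: 68 × 27/29 = 63.31 → 63.

Cast on 119 stitches; work 707 rows; edging pick-up 63 stitches.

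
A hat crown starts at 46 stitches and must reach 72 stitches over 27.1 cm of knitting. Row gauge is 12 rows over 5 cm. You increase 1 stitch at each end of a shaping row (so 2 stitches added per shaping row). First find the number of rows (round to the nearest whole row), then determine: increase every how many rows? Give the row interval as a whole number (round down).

Increase every 5th row.

Rows = 27.1 × 2.4 = 65.0 → 65 rows.
Stitches to add: 26 → 13 shaping rows (at 2 st each).
65 / 13 = 5.00 → every 5 rows.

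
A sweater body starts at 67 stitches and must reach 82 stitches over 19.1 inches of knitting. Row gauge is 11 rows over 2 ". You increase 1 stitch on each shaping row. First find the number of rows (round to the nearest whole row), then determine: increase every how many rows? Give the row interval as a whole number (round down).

Rows = 19.1 × 5.5 = 105.1 → 105 rows.
Stitches to add: 15 → 15 shaping rows (at 1 st each).
105 / 15 = 7.00 → every 7 rows.

Increase every 7th row.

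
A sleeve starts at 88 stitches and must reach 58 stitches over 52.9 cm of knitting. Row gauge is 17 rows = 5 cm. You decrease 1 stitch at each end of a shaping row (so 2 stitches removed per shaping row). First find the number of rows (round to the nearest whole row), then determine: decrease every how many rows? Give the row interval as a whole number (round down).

Decrease every 12th row.

Rows = 52.9 × 3.4 = 179.9 → 180 rows.
Stitches to remove: 30 → 15 shaping rows (at 2 st each).
180 / 15 = 12.00 → every 12 rows.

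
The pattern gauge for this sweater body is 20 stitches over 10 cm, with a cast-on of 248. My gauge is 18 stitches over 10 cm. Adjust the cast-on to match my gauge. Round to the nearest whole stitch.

Scale factor = 18 / 20 = 0.900.
248 × 18 / 20 = 223.20 sts.
→ 223 sts.

223 stitches.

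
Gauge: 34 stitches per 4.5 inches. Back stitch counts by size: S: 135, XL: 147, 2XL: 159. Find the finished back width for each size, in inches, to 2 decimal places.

S 17.87 inches; XL 19.46 inches; 2XL 21.04 inches.

34/4.5 = 7.556 sts per in.
S: 135 / 7.556 = 17.868 → 17.87 in.
XL: 147 / 7.556 = 19.456 → 19.46 in.
2XL: 159 / 7.556 = 21.044 → 21.04 in.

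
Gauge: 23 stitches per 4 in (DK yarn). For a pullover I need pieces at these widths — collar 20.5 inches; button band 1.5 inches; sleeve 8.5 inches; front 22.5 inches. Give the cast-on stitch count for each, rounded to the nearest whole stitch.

collar 118; button band 9; sleeve 49; front 129.

Rate = 23/4 = 5.75 sts per in.
collar: 20.5 × 5.75 = 117.88 → 118.
button band: 1.5 × 5.75 = 8.62 → 9.
sleeve: 8.5 × 5.75 = 48.88 → 49.
front: 22.5 × 5.75 = 129.38 → 129.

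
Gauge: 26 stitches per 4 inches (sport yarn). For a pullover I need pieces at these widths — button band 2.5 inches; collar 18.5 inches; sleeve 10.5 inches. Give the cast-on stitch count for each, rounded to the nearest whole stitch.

button band 16; collar 120; sleeve 68.

Rate = 26/4 = 6.5 sts per in.
button band: 2.5 × 6.5 = 16.25 → 16.
collar: 18.5 × 6.5 = 120.25 → 120.
sleeve: 10.5 × 6.5 = 68.25 → 68.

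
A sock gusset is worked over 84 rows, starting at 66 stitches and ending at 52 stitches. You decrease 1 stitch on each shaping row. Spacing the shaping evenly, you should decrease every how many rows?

Stitches to remove: |52 − 66| = 14.
Shaping rows needed: 14 / 1 = 14.
84 rows / 14 = every 6 rows.

Decrease every 6th row.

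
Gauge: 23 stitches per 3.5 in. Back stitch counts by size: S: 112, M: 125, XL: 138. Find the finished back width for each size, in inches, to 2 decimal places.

23/3.5 = 6.571 sts per in.
S: 112 / 6.571 = 17.043 → 17.04 in.
M: 125 / 6.571 = 19.022 → 19.02 in.
XL: 138 / 6.571 = 21.000 → 21.00 in.

S 17.04 inches; M 19.02 inches; XL 21.00 inches.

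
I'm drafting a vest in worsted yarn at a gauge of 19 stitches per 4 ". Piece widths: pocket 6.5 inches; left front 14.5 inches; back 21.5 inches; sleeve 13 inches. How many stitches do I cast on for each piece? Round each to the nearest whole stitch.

Rate = 19/4 = 4.75 sts per in.
pocket: 6.5 × 4.75 = 30.88 → 31.
left front: 14.5 × 4.75 = 68.88 → 69.
back: 21.5 × 4.75 = 102.12 → 102.
sleeve: 13 × 4.75 = 61.75 → 62.

pocket 31; left front 69; back 102; sleeve 62.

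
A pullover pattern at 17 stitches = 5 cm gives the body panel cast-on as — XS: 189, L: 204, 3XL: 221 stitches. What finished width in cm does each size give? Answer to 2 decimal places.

17/5 = 3.4 sts per cm.
XS: 189 / 3.4 = 55.588 → 55.59 cm.
L: 204 / 3.4 = 60.000 → 60.00 cm.
3XL: 221 / 3.4 = 65.000 → 65.00 cm.

XS 55.59 cm; L 60.00 cm; 3XL 65.00 cm.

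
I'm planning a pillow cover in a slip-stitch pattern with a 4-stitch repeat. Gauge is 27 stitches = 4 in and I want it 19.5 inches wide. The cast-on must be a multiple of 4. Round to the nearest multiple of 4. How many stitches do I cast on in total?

CO 132 sts.

27 / 4 = 6.75 sts per inch.
19.5 × 6.75 = 131.62 sts.
Nearest multiple of 4: 132.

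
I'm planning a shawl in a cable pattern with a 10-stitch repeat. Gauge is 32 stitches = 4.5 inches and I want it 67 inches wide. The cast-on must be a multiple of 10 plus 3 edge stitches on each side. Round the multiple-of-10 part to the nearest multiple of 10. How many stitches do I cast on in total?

Cast on 476 stitches.

32 / 4.5 = 7.111 sts per inch.
67 × 7.111 = 476.44 sts.
Less 6 edge sts → 470.44 for the repeat.
Nearest multiple of 10: 470.
Add back 6 edge sts → 476.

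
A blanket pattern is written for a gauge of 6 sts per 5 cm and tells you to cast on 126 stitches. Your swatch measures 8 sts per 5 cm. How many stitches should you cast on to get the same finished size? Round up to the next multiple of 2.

CO 168 sts.

Scale factor = 8 / 6 = 1.333.
126 × 8 / 6 = 168.00 sts.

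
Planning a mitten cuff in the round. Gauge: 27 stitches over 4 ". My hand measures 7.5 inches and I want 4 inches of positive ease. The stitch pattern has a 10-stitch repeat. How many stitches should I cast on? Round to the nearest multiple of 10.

Finished = 7.5 + 4 = 11.5 inches.
27 / 4 = 6.75 sts/in.
11.5 × 6.75 = 77.62 sts.
Nearest multiple of 10: 80.

80 stitches.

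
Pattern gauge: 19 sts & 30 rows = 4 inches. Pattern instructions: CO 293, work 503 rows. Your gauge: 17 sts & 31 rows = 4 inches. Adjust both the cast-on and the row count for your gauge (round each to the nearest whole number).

Stitches: 293 × 17/19 = 262.16 → 262.
Rows: 503 × 31/30 = 519.77 → 520.

Cast on 262 stitches; work 520 rows.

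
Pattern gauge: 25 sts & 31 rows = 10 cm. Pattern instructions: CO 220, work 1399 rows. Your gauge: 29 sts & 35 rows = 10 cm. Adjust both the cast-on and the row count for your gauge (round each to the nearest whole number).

Cast on 255 stitches; work 1580 rows.

Stitches: 220 × 29/25 = 255.20 → 255.
Rows: 1399 × 35/31 = 1579.52 → 1580.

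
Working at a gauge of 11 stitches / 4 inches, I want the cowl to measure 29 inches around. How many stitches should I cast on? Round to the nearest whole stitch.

CO 80 sts.

11 stitches / 4 in = 2.75 stitches per inch.
29 × 2.75 = 79.75 stitches.
Round to nearest → 80.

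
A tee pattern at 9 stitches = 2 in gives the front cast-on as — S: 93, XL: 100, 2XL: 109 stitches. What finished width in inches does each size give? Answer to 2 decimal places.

S 20.67 inches; XL 22.22 inches; 2XL 24.22 inches.

9/2 = 4.5 sts per in.
S: 93 / 4.5 = 20.667 → 20.67 in.
XL: 100 / 4.5 = 22.222 → 22.22 in.
2XL: 109 / 4.5 = 24.222 → 24.22 in.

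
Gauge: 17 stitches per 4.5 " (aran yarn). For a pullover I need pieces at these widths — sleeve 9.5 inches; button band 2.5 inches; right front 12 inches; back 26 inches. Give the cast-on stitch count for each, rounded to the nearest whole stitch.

Rate = 17/4.5 = 3.778 sts per in.
sleeve: 9.5 × 3.778 = 35.89 → 36.
button band: 2.5 × 3.778 = 9.44 → 9.
right front: 12 × 3.778 = 45.33 → 45.
back: 26 × 3.778 = 98.22 → 98.

sleeve 36; button band 9; right front 45; back 98.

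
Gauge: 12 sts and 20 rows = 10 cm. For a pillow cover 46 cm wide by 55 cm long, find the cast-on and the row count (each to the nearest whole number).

Stitch gauge = 12/10 = 1.2 sts/cm; 46 × 1.2 = 55.20 → 55 sts.
Row gauge = 20/10 = 2 rows/cm; 55 × 2 = 110.00 → 110 rows.

Cast on 55 stitches and work 110 rows.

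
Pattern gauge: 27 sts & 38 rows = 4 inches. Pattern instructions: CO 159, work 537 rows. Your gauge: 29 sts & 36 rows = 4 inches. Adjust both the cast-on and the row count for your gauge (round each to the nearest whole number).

Stitches: 159 × 29/27 = 170.78 → 171.
Rows: 537 × 36/38 = 508.74 → 509.

Cast on 171 stitches; work 509 rows.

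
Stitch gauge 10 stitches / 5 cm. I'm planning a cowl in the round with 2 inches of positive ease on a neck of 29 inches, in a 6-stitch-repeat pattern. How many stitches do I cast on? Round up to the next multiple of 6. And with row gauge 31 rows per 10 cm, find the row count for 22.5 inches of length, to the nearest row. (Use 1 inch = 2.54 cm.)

Cast on 162 stitches; work 177 rows.

Finished = 29 + 2 = 31 inches.
31 inches × 2.54 = 78.74 cm.
10/5 = 2 sts per cm; 78.74 × 2 = 157.48 sts.
Next multiple of 6 → 162.
22.5 inches = 57.15 cm; × 3.1 = 177.16 → 177 rows.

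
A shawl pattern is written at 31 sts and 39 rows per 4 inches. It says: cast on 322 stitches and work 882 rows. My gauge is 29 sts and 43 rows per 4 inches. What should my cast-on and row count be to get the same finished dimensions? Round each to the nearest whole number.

Cast on 301 stitches; work 972 rows.

Stitches: 322 × 29/31 = 301.23 → 301.
Rows: 882 × 43/39 = 972.46 → 972.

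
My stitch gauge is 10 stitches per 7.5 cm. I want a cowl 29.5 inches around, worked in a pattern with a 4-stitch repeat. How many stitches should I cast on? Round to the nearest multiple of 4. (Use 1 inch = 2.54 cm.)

100 stitches.

29.5 in = 29.5 × 2.54 = 74.93 cm.
10 / 7.5 = 1.333 sts/cm.
74.93 × 1.333 = 99.91 sts.
→ 100.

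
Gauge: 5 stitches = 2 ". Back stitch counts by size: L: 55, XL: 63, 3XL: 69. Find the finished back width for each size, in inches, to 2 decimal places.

5/2 = 2.5 sts per in.
L: 55 / 2.5 = 22.000 → 22.00 in.
XL: 63 / 2.5 = 25.200 → 25.20 in.
3XL: 69 / 2.5 = 27.600 → 27.60 in.

L 22.00 inches; XL 25.20 inches; 3XL 27.60 inches.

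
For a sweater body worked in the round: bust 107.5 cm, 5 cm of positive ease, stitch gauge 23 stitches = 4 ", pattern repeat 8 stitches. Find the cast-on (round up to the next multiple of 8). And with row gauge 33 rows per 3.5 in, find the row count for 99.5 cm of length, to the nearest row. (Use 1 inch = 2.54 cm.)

Finished = 107.5 + 5 = 112.5 cm.
112.5 cm × 1/2.54 = 44.29 inches.
23/4 = 5.75 sts per in; 44.29 × 5.75 = 254.68 sts.
Next multiple of 8 → 256.
99.5 cm = 39.17 inches; × 9.429 = 369.35 → 369 rows.

Cast on 256 stitches; work 369 rows.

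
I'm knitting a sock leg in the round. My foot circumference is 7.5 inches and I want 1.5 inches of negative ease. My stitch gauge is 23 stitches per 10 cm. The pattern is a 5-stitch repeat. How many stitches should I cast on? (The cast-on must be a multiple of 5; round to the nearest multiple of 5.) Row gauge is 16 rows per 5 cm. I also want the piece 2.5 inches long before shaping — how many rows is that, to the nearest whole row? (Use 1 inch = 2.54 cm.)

Cast on 35 stitches; work 20 rows.

Finished = 7.5 − 1.5 = 6 inches.
6 inches × 2.54 = 15.24 cm.
23/10 = 2.3 sts per cm; 15.24 × 2.3 = 35.05 sts.
Nearest multiple of 5 → 35.
2.5 inches = 6.35 cm; × 3.2 = 20.32 → 20 rows.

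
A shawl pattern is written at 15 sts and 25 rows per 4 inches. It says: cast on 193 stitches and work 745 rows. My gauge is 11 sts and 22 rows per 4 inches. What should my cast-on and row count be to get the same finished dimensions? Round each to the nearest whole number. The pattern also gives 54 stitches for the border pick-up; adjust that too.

Stitches: 193 × 11/15 = 141.53 → 142.
Rows: 745 × 22/25 = 655.60 → 656.
border pick-up: 54 × 11/15 = 39.60 → 40.

Cast on 142 stitches; work 656 rows; border pick-up 40 stitches.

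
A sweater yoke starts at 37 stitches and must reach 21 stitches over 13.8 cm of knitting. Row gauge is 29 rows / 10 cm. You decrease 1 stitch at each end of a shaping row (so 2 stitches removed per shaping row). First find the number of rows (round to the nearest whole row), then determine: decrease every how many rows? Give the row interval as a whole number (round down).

Decrease every 5th row.

Rows = 13.8 × 2.9 = 40.0 → 40 rows.
Stitches to remove: 16 → 8 shaping rows (at 2 st each).
40 / 8 = 5.00 → every 5 rows.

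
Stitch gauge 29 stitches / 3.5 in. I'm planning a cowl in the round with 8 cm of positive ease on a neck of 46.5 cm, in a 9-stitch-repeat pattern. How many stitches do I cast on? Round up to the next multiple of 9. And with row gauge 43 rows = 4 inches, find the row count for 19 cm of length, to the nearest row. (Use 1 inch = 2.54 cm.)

Finished = 46.5 + 8 = 54.5 cm.
54.5 cm × 1/2.54 = 21.46 inches.
29/3.5 = 8.286 sts per in; 21.46 × 8.286 = 177.78 sts.
Next multiple of 9 → 180.
19 cm = 7.48 inches; × 10.75 = 80.41 → 80 rows.

Cast on 180 stitches; work 80 rows.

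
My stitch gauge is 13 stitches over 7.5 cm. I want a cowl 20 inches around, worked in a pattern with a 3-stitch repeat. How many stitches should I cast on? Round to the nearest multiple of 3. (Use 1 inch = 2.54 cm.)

20 in = 20 × 2.54 = 50.80 cm.
13 / 7.5 = 1.733 sts/cm.
50.80 × 1.733 = 88.05 sts.
→ 87.

Cast on 87 stitches.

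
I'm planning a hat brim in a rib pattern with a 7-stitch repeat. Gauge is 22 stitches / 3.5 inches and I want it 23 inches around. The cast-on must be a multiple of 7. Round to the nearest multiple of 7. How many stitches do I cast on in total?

22 / 3.5 = 6.286 sts per inch.
23 × 6.286 = 144.57 sts.
Nearest multiple of 7: 147.

CO 147 sts.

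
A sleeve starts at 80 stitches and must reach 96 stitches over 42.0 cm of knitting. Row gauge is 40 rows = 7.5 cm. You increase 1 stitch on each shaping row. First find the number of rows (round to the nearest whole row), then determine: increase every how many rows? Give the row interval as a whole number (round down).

Increase every 14th row.

Rows = 42.0 × 5.333 = 224.0 → 224 rows.
Stitches to add: 16 → 16 shaping rows (at 1 st each).
224 / 16 = 14.00 → every 14 rows.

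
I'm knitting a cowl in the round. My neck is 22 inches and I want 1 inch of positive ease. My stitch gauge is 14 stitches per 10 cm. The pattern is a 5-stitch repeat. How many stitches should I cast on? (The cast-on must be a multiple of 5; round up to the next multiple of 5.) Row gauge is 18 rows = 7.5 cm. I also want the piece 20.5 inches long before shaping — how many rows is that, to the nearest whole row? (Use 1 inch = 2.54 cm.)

Finished = 22 + 1 = 23 inches.
23 inches × 2.54 = 58.42 cm.
14/10 = 1.4 sts per cm; 58.42 × 1.4 = 81.79 sts.
Next multiple of 5 → 85.
20.5 inches = 52.07 cm; × 2.4 = 124.97 → 125 rows.

Cast on 85 stitches; work 125 rows.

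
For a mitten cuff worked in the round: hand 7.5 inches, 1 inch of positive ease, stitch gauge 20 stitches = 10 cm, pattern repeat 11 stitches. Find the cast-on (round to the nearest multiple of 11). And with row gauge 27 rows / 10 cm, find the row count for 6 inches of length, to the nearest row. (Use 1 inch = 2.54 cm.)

Cast on 44 stitches; work 41 rows.

Finished = 7.5 + 1 = 8.5 inches.
8.5 inches × 2.54 = 21.59 cm.
20/10 = 2 sts per cm; 21.59 × 2 = 43.18 sts.
Nearest multiple of 11 → 44.
6 inches = 15.24 cm; × 2.7 = 41.15 → 41 rows.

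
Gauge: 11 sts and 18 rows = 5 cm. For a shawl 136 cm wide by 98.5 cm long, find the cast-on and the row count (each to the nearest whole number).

Cast on 299 stitches and work 355 rows.

Stitch gauge = 11/5 = 2.2 sts/cm; 136 × 2.2 = 299.20 → 299 sts.
Row gauge = 18/5 = 3.6 rows/cm; 98.5 × 3.6 = 354.60 → 355 rows.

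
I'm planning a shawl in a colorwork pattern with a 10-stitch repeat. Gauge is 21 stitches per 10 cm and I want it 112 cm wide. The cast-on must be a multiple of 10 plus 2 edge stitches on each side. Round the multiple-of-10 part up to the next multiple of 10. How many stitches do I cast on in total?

CO 244 sts.

21 / 10 = 2.1 sts per cm.
112 × 2.1 = 235.20 sts.
Less 4 edge sts → 231.20 for the repeat.
Next multiple of 10: 240.
Add back 4 edge sts → 244.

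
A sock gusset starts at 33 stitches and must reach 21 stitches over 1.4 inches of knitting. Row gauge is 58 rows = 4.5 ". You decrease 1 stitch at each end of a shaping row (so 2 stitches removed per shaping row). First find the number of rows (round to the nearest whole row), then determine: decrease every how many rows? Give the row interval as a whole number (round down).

Decrease every 3rd row.

Rows = 1.4 × 12.889 = 18.0 → 18 rows.
Stitches to remove: 12 → 6 shaping rows (at 2 st each).
18 / 6 = 3.00 → every 3 rows.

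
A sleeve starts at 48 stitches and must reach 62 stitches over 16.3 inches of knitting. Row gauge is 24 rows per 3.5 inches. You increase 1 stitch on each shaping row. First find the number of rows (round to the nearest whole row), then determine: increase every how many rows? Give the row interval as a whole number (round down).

Increase every 8th row.

Rows = 16.3 × 6.857 = 111.8 → 112 rows.
Stitches to add: 14 → 14 shaping rows (at 1 st each).
112 / 14 = 8.00 → every 8 rows.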